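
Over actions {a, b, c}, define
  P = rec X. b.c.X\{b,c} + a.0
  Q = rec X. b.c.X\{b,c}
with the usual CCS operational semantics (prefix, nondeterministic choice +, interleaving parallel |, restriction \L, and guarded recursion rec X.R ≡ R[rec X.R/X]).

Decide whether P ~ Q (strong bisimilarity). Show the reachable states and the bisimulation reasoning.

Reachable graph of P (5 states):
  s0 = rec X. b.c.X\{b,c} + a.0 has moves -a-> s1, -b-> s2
  s1 = 0 has moves stopped
  s2 = c.(rec X. b.c.X\{b,c} + a.0)\{b,c} has moves -c-> s3
  s3 = (rec X. b.c.X\{b,c} + a.0)\{b,c} has moves -a-> s4
  s4 = 0\{b,c} has moves stopped
Reachable graph of Q (3 states):
  t0 = rec X. b.c.X\{b,c} has moves -b-> t1
  t1 = c.(rec X. b.c.X\{b,c})\{b,c} has moves -c-> t2
  t2 = (rec X. b.c.X\{b,c})\{b,c} has moves stopped
Bisimilarity quotient blocks:
  B0 = {s0}
  B1 = {s2}
  B2 = {s3}
  B3 = {s1, s4, t2}
  B4 = {t0}
  B5 = {t1}
s0 ∈ B0, t0 ∈ B4 → different blocks

not bisimilar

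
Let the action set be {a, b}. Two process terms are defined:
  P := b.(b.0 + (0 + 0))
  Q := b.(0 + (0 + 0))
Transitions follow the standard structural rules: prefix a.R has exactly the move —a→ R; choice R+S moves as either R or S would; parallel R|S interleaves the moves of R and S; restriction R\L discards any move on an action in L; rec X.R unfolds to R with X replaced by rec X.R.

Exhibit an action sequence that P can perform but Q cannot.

bb

P's transition system — 3 states:
  m0 = b.(b.0 + (0 + 0)) has moves =b=> m1
  m1 = b.0 + (0 + 0) has moves =b=> m2
  m2 = 0 has moves (no moves)
Q's transition system — 2 states:
  n0 = b.(0 + (0 + 0)) has moves =b=> n1
  n1 = 0 + (0 + 0) has moves (no moves)
Trace ⟨bb⟩ through P, begin at {m0}:
  [1] b ⇒ {m1}
  [2] b ⇒ {m2}
  ✓ P
Trace ⟨bb⟩ through Q, begin at {n0}:
  [1] b ⇒ {n1}
  [2] b ⇒ no successor for Q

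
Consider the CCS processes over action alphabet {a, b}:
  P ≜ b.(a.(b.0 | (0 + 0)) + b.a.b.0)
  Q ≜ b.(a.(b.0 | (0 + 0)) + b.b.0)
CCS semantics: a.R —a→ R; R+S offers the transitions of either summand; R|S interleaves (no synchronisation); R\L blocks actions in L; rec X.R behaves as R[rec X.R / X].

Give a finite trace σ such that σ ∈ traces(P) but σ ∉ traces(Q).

Reachable graph of P (7 states):
  m0 = b.(a.(b.0 | (0 + 0)) + b.a.b.0) :: ··b··> m1
  m1 = a.(b.0 | (0 + 0)) + b.a.b.0 :: ··a··> m2, ··b··> m3
  m2 = b.0 | (0 + 0) :: ··b··> m4
  m3 = a.b.0 :: ··a··> m5
  m4 = 0 | (0 + 0) :: deadlocked
  m5 = b.0 :: ··b··> m6
  m6 = 0 :: deadlocked
Reachable graph of Q (6 states):
  n0 = b.(a.(b.0 | (0 + 0)) + b.b.0) :: ··b··> n1
  n1 = a.(b.0 | (0 + 0)) + b.b.0 :: ··a··> n2, ··b··> n3
  n2 = b.0 | (0 + 0) :: ··b··> n4
  n3 = b.0 :: ··b··> n5
  n4 = 0 | (0 + 0) :: deadlocked
  n5 = 0 :: deadlocked
Run σ = ⟨bba⟩ on P: start {m0}
  step 1 (b): {m1}
  step 2 (b): {m3}
  step 3 (a): {m5}
  — P admits the full trace.
Run σ = ⟨bba⟩ on Q: start {n0}
  step 1 (b): {n1}
  step 2 (b): {n3}
  step 3 (a): no successor for Q

bba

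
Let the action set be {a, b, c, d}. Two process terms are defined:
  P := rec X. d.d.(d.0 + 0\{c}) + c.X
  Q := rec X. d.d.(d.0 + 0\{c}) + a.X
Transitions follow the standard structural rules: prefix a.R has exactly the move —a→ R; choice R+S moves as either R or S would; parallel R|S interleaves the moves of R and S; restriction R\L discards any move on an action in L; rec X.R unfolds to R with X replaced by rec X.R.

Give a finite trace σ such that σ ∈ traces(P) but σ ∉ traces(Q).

c

LTS(P): 4 reachable states
  m0 = rec X. d.d.(d.0 + 0\{c}) + c.X :: -c-> m0, -d-> m1
  m1 = d.(d.0 + 0\{c}) :: -d-> m2
  m2 = d.0 + 0\{c} :: -d-> m3
  m3 = 0 :: ·
LTS(Q): 4 reachable states
  n0 = rec X. d.d.(d.0 + 0\{c}) + a.X :: -a-> n0, -d-> n1
  n1 = d.(d.0 + 0\{c}) :: -d-> n2
  n2 = d.0 + 0\{c} :: -d-> n3
  n3 = 0 :: ·
Executing c from P (initial set {m0}):
  after c @ step 1: {m0}
  — P admits the full trace.
Executing c from Q (initial set {n0}):
  after c @ step 1: ∅  — Q cannot continue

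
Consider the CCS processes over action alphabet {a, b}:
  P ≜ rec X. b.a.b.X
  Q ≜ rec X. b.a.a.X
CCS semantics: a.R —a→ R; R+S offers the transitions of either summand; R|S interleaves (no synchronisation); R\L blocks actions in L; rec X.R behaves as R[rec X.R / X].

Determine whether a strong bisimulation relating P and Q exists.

not bisimilar

P's transition system — 3 states:
  p0 = rec X. b.a.b.X → -b-> p1
  p1 = a.b.(rec X. b.a.b.X) → -a-> p2
  p2 = b.(rec X. b.a.b.X) → -b-> p0
Q's transition system — 3 states:
  q0 = rec X. b.a.a.X → -b-> q1
  q1 = a.a.(rec X. b.a.a.X) → -a-> q2
  q2 = a.(rec X. b.a.a.X) → -a-> q0
Partition-refinement fixed point:
  B0 = {p0}
  B1 = {p1}
  B2 = {p2}
  B3 = {q0}
  B4 = {q1}
  B5 = {q2}
p0 ∈ B0, q0 ∈ B3 → different blocks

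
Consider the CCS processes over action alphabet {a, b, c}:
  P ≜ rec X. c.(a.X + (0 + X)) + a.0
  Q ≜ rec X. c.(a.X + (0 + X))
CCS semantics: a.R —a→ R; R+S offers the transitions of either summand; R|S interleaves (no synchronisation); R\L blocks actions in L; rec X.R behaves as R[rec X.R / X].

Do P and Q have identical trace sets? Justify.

trace-distinct — witness ⟨a⟩

LTS(P): 3 reachable states
  m0 = rec X. c.(a.X + (0 + X)) + a.0 | —a→ m1, —c→ m2
  m1 = 0 | stopped
  m2 = a.(rec X. c.(a.X + (0 + X)) + a.0) + (0 + (rec X. c.(a.X + (0 + X)) + a.0)) | —a→ m0, —a→ m1, —c→ m2
LTS(Q): 2 reachable states
  n0 = rec X. c.(a.X + (0 + X)) | —c→ n1
  n1 = a.(rec X. c.(a.X + (0 + X))) + (0 + (rec X. c.(a.X + (0 + X)))) | —a→ n0, —c→ n1
Executing a from P (initial set {m0}):
  [1] a ⇒ {m1}
  — P admits the full trace.
Executing a from Q (initial set {n0}):
  [1] a ⇒ ∅ (Q stuck)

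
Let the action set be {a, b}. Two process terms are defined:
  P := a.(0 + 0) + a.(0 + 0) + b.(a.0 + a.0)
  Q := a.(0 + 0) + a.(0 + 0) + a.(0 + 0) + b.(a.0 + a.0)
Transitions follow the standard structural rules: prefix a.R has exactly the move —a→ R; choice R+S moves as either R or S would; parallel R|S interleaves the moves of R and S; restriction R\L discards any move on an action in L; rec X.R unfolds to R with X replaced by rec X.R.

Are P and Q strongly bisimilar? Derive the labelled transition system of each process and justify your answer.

bisimilar

Reachable graph of P (4 states):
  p0 = a.(0 + 0) + a.(0 + 0) + b.(a.0 + a.0) ⊢ =a=> p1, =b=> p2
  p1 = 0 + 0 ⊢ (no moves)
  p2 = a.0 + a.0 ⊢ =a=> p3
  p3 = 0 ⊢ (no moves)
Reachable graph of Q (4 states):
  q0 = a.(0 + 0) + a.(0 + 0) + a.(0 + 0) + b.(a.0 + a.0) ⊢ =a=> q1, =b=> q2
  q1 = 0 + 0 ⊢ (no moves)
  q2 = a.0 + a.0 ⊢ =a=> q3
  q3 = 0 ⊢ (no moves)
Coarsest stable partition (strong bisimilarity classes):
  B0 = {p0, q0}
  B1 = {p1, p3, q1, q3}
  B2 = {p2, q2}
p0 ∈ B0, q0 ∈ B0 → same block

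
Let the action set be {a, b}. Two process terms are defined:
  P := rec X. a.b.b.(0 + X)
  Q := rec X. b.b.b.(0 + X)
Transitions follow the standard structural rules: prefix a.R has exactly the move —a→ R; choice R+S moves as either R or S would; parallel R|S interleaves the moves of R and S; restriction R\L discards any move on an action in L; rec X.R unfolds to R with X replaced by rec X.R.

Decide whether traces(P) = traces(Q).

Reachable graph of P (4 states):
  u0 = rec X. a.b.b.(0 + X) ⊢ —a→ u1
  u1 = b.b.(0 + (rec X. a.b.b.(0 + X))) ⊢ —b→ u2
  u2 = b.(0 + (rec X. a.b.b.(0 + X))) ⊢ —b→ u3
  u3 = 0 + (rec X. a.b.b.(0 + X)) ⊢ —a→ u1
Reachable graph of Q (4 states):
  v0 = rec X. b.b.b.(0 + X) ⊢ —b→ v1
  v1 = b.b.(0 + (rec X. b.b.b.(0 + X))) ⊢ —b→ v2
  v2 = b.(0 + (rec X. b.b.b.(0 + X))) ⊢ —b→ v3
  v3 = 0 + (rec X. b.b.b.(0 + X)) ⊢ —b→ v1
Executing a from P (initial set {u0}):
  [1] a ⇒ {u1}
  P completes σ.
Executing a from Q (initial set {v0}):
  [1] a ⇒ no successor for Q

trace-distinct — witness ⟨a⟩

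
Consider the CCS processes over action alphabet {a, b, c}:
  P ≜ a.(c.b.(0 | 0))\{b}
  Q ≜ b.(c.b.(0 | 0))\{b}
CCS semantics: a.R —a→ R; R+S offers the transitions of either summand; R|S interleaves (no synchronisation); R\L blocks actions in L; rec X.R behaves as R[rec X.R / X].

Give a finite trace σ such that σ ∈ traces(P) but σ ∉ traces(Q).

a

P's transition system — 3 states:
  u0 = a.(c.b.(0 | 0))\{b} ⊢ ··a··> u1
  u1 = (c.b.(0 | 0))\{b} ⊢ ··c··> u2
  u2 = (b.(0 | 0))\{b} ⊢ ·
Q's transition system — 3 states:
  v0 = b.(c.b.(0 | 0))\{b} ⊢ ··b··> v1
  v1 = (c.b.(0 | 0))\{b} ⊢ ··c··> v2
  v2 = (b.(0 | 0))\{b} ⊢ ·
Run σ = ⟨a⟩ on P: start {u0}
  [1] a ⇒ {u1}
  ✓ P
Run σ = ⟨a⟩ on Q: start {v0}
  [1] a ⇒ no successor for Q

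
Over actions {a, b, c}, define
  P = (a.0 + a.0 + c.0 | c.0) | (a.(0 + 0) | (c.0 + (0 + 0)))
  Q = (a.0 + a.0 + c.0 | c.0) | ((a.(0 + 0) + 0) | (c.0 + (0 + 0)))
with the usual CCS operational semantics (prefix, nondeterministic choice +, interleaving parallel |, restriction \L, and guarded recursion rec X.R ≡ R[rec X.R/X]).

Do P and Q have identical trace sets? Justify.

LTS(P): 20 reachable states
  p0 = (a.0 + a.0 + c.0 | c.0) | (a.(0 + 0) | (c.0 + (0 + 0))) | -a-> p1, -a-> p2, -c-> p3, -c-> p4, -c-> p5
  p1 = (a.0 + a.0 + c.0 | c.0) | ((0 + 0) | (c.0 + (0 + 0))) | -a-> p6, -c-> p7, -c-> p8, -c-> p9
  p2 = 0 | (a.(0 + 0) | (c.0 + (0 + 0))) | -a-> p6, -c-> p10
  p3 = (a.0 + a.0 + c.0 | c.0) | (a.(0 + 0) | 0) | -a-> p10, -a-> p7, -c-> p11, -c-> p12
  p4 = 0 | c.0 | (a.(0 + 0) | (c.0 + (0 + 0))) | -a-> p8, -c-> p11, -c-> p13
  p5 = c.0 | 0 | (a.(0 + 0) | (c.0 + (0 + 0))) | -a-> p9, -c-> p12, -c-> p13
  p6 = 0 | ((0 + 0) | (c.0 + (0 + 0))) | -c-> p14
  p7 = (a.0 + a.0 + c.0 | c.0) | ((0 + 0) | 0) | -a-> p14, -c-> p15, -c-> p16
  p8 = 0 | c.0 | ((0 + 0) | (c.0 + (0 + 0))) | -c-> p15, -c-> p17
  p9 = c.0 | 0 | ((0 + 0) | (c.0 + (0 + 0))) | -c-> p16, -c-> p17
  p10 = 0 | (a.(0 + 0) | 0) | -a-> p14
  p11 = 0 | c.0 | (a.(0 + 0) | 0) | -a-> p15, -c-> p18
  p12 = c.0 | 0 | (a.(0 + 0) | 0) | -a-> p16, -c-> p18
  p13 = 0 | 0 | (a.(0 + 0) | (c.0 + (0 + 0))) | -a-> p17, -c-> p18
  p14 = 0 | ((0 + 0) | 0) | ∅
  p15 = 0 | c.0 | ((0 + 0) | 0) | -c-> p19
  p16 = c.0 | 0 | ((0 + 0) | 0) | -c-> p19
  p17 = 0 | 0 | ((0 + 0) | (c.0 + (0 + 0))) | -c-> p19
  p18 = 0 | 0 | (a.(0 + 0) | 0) | -a-> p19
  p19 = 0 | 0 | ((0 + 0) | 0) | ∅
LTS(Q): 20 reachable states
  q0 = (a.0 + a.0 + c.0 | c.0) | ((a.(0 + 0) + 0) | (c.0 + (0 + 0))) | -a-> q1, -a-> q2, -c-> q3, -c-> q4, -c-> q5
  q1 = (a.0 + a.0 + c.0 | c.0) | ((0 + 0) | (c.0 + (0 + 0))) | -a-> q6, -c-> q7, -c-> q8, -c-> q9
  q2 = 0 | ((a.(0 + 0) + 0) | (c.0 + (0 + 0))) | -a-> q6, -c-> q10
  q3 = (a.0 + a.0 + c.0 | c.0) | ((a.(0 + 0) + 0) | 0) | -a-> q10, -a-> q7, -c-> q11, -c-> q12
  q4 = 0 | c.0 | ((a.(0 + 0) + 0) | (c.0 + (0 + 0))) | -a-> q8, -c-> q11, -c-> q13
  q5 = c.0 | 0 | ((a.(0 + 0) + 0) | (c.0 + (0 + 0))) | -a-> q9, -c-> q12, -c-> q13
  q6 = 0 | ((0 + 0) | (c.0 + (0 + 0))) | -c-> q14
  q7 = (a.0 + a.0 + c.0 | c.0) | ((0 + 0) | 0) | -a-> q14, -c-> q15, -c-> q16
  q8 = 0 | c.0 | ((0 + 0) | (c.0 + (0 + 0))) | -c-> q15, -c-> q17
  q9 = c.0 | 0 | ((0 + 0) | (c.0 + (0 + 0))) | -c-> q16, -c-> q17
  q10 = 0 | ((a.(0 + 0) + 0) | 0) | -a-> q14
  q11 = 0 | c.0 | ((a.(0 + 0) + 0) | 0) | -a-> q15, -c-> q18
  q12 = c.0 | 0 | ((a.(0 + 0) + 0) | 0) | -a-> q16, -c-> q18
  q13 = 0 | 0 | ((a.(0 + 0) + 0) | (c.0 + (0 + 0))) | -a-> q17, -c-> q18
  q14 = 0 | ((0 + 0) | 0) | ∅
  q15 = 0 | c.0 | ((0 + 0) | 0) | -c-> q19
  q16 = c.0 | 0 | ((0 + 0) | 0) | -c-> q19
  q17 = 0 | 0 | ((0 + 0) | (c.0 + (0 + 0))) | -c-> q19
  q18 = 0 | 0 | ((a.(0 + 0) + 0) | 0) | -a-> q19
  q19 = 0 | 0 | ((0 + 0) | 0) | ∅
Partition-refinement fixed point:
  B0 = {p0, q0}
  B1 = {p3, q3}
  B2 = {p7, q7}
  B3 = {p14, p19, q14, q19}
  B4 = {p15, p16, p17, p6, q15, q16, q17, q6}
  B5 = {p11, p12, p13, p2, q11, q12, q13, q2}
  B6 = {p10, p18, q10, q18}
  B7 = {p4, p5, q4, q5}
  B8 = {p8, p9, q8, q9}
  B9 = {p1, q1}
p0 ∈ B0, q0 ∈ B0 → same block
Bisimilar ⇒ trace-equivalent.

traces(P) = traces(Q)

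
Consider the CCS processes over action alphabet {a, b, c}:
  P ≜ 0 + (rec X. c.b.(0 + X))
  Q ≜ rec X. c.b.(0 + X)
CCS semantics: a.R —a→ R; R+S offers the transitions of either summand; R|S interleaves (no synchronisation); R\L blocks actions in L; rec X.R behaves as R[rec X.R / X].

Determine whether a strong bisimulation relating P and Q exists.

bisimilar

P's transition system — 2 states:
  u0 = 0 + (rec X. c.b.(0 + X)) → —c→ u1
  u1 = b.(0 + (rec X. c.b.(0 + X))) → —b→ u0
Q's transition system — 3 states:
  v0 = rec X. c.b.(0 + X) → —c→ v1
  v1 = b.(0 + (rec X. c.b.(0 + X))) → —b→ v2
  v2 = 0 + (rec X. c.b.(0 + X)) → —c→ v1
Bisimilarity quotient blocks:
  B0 = {u0, v0, v2}
  B1 = {u1, v1}
u0 ∈ B0, v0 ∈ B0 → same block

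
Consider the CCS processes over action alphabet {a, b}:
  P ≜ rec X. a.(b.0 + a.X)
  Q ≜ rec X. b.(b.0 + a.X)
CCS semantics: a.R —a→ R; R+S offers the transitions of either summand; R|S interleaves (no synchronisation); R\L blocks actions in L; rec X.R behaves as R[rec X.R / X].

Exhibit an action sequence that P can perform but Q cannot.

a

P's transition system — 3 states:
  p0 = rec X. a.(b.0 + a.X) → —a→ p1
  p1 = b.0 + a.(rec X. a.(b.0 + a.X)) → —a→ p0, —b→ p2
  p2 = 0 → stopped
Q's transition system — 3 states:
  q0 = rec X. b.(b.0 + a.X) → —b→ q1
  q1 = b.0 + a.(rec X. b.(b.0 + a.X)) → —a→ q0, —b→ q2
  q2 = 0 → stopped
Executing a from P (initial set {p0}):
  after a @ step 1: {p1}
  — P admits the full trace.
Executing a from Q (initial set {q0}):
  after a @ step 1: ∅ (Q stuck)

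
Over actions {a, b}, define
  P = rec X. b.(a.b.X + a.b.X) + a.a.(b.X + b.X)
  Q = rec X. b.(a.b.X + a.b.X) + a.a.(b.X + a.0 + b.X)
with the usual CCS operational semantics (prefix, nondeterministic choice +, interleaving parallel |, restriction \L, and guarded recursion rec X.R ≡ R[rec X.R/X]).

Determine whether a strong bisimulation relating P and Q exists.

not bisimilar

Reachable graph of P (5 states):
  p0 = rec X. b.(a.b.X + a.b.X) + a.a.(b.X + b.X) :: -a-> p1, -b-> p2
  p1 = a.(b.(rec X. b.(a.b.X + a.b.X) + a.a.(b.X + b.X)) + b.(rec X. b.(a.b.X + a.b.X) + a.a.(b.X + b.X))) :: -a-> p3
  p2 = a.b.(rec X. b.(a.b.X + a.b.X) + a.a.(b.X + b.X)) + a.b.(rec X. b.(a.b.X + a.b.X) + a.a.(b.X + b.X)) :: -a-> p4
  p3 = b.(rec X. b.(a.b.X + a.b.X) + a.a.(b.X + b.X)) + b.(rec X. b.(a.b.X + a.b.X) + a.a.(b.X + b.X)) :: -b-> p0
  p4 = b.(rec X. b.(a.b.X + a.b.X) + a.a.(b.X + b.X)) :: -b-> p0
Reachable graph of Q (6 states):
  q0 = rec X. b.(a.b.X + a.b.X) + a.a.(b.X + a.0 + b.X) :: -a-> q1, -b-> q2
  q1 = a.(b.(rec X. b.(a.b.X + a.b.X) + a.a.(b.X + a.0 + b.X)) + a.0 + b.(rec X. b.(a.b.X + a.b.X) + a.a.(b.X + a.0 + b.X))) :: -a-> q3
  q2 = a.b.(rec X. b.(a.b.X + a.b.X) + a.a.(b.X + a.0 + b.X)) + a.b.(rec X. b.(a.b.X + a.b.X) + a.a.(b.X + a.0 + b.X)) :: -a-> q4
  q3 = b.(rec X. b.(a.b.X + a.b.X) + a.a.(b.X + a.0 + b.X)) + a.0 + b.(rec X. b.(a.b.X + a.b.X) + a.a.(b.X + a.0 + b.X)) :: -a-> q5, -b-> q0
  q4 = b.(rec X. b.(a.b.X + a.b.X) + a.a.(b.X + a.0 + b.X)) :: -b-> q0
  q5 = 0 :: (no moves)
Partition-refinement fixed point:
  B0 = {p0}
  B1 = {p1, p2}
  B2 = {p3, p4}
  B3 = {q0}
  B4 = {q1}
  B5 = {q3}
  B6 = {q5}
  B7 = {q2}
  B8 = {q4}
p0 ∈ B0, q0 ∈ B3 → different blocks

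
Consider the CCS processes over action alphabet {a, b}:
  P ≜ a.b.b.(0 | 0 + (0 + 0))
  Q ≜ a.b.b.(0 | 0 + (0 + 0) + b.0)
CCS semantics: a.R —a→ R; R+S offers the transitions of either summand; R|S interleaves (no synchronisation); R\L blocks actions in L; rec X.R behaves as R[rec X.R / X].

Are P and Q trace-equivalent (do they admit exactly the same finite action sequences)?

traces(P) ≠ traces(Q) — witness ⟨abbb⟩

P's transition system — 4 states:
  m0 = a.b.b.(0 | 0 + (0 + 0)) | --a--▸ m1
  m1 = b.b.(0 | 0 + (0 + 0)) | --b--▸ m2
  m2 = b.(0 | 0 + (0 + 0)) | --b--▸ m3
  m3 = 0 | 0 + (0 + 0) | ·
Q's transition system — 5 states:
  n0 = a.b.b.(0 | 0 + (0 + 0) + b.0) | --a--▸ n1
  n1 = b.b.(0 | 0 + (0 + 0) + b.0) | --b--▸ n2
  n2 = b.(0 | 0 + (0 + 0) + b.0) | --b--▸ n3
  n3 = 0 | 0 + (0 + 0) + b.0 | --b--▸ n4
  n4 = 0 | ·
Executing abbb from Q (initial set {n0}):
  after a @ step 1: {n1}
  after b @ step 2: {n2}
  after b @ step 3: {n3}
  after b @ step 4: {n4}
  ✓ Q
Executing abbb from P (initial set {m0}):
  after a @ step 1: {m1}
  after b @ step 2: {m2}
  after b @ step 3: {m3}
  after b @ step 4: no successor for P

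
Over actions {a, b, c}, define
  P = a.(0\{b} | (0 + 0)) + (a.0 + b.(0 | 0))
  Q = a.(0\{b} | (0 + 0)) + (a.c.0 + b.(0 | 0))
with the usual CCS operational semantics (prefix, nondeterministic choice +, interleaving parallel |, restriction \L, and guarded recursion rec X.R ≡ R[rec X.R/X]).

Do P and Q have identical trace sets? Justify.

LTS(P): 4 reachable states
  p0 = a.(0\{b} | (0 + 0)) + (a.0 + b.(0 | 0)) → ··a··> p1, ··a··> p2, ··b··> p3
  p1 = 0 → stopped
  p2 = 0\{b} | (0 + 0) → stopped
  p3 = 0 | 0 → stopped
LTS(Q): 5 reachable states
  q0 = a.(0\{b} | (0 + 0)) + (a.c.0 + b.(0 | 0)) → ··a··> q1, ··a··> q2, ··b··> q3
  q1 = 0\{b} | (0 + 0) → stopped
  q2 = c.0 → ··c··> q4
  q3 = 0 | 0 → stopped
  q4 = 0 → stopped
Executing ac from Q (initial set {q0}):
  [1] a ⇒ {q1, q2}
  [2] c ⇒ {q4}
  — Q admits the full trace.
Executing ac from P (initial set {p0}):
  [1] a ⇒ {p1, p2}
  [2] c ⇒ ∅ (P stuck)

trace-distinct — witness ⟨ac⟩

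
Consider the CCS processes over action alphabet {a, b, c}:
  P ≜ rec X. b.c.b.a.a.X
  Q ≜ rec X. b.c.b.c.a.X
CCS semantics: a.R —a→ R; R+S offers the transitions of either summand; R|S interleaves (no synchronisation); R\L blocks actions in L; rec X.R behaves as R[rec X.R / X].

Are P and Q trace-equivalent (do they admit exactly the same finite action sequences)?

Reachable graph of P (5 states):
  p0 = rec X. b.c.b.a.a.X :: ··b··> p1
  p1 = c.b.a.a.(rec X. b.c.b.a.a.X) :: ··c··> p2
  p2 = b.a.a.(rec X. b.c.b.a.a.X) :: ··b··> p3
  p3 = a.a.(rec X. b.c.b.a.a.X) :: ··a··> p4
  p4 = a.(rec X. b.c.b.a.a.X) :: ··a··> p0
Reachable graph of Q (5 states):
  q0 = rec X. b.c.b.c.a.X :: ··b··> q1
  q1 = c.b.c.a.(rec X. b.c.b.c.a.X) :: ··c··> q2
  q2 = b.c.a.(rec X. b.c.b.c.a.X) :: ··b··> q3
  q3 = c.a.(rec X. b.c.b.c.a.X) :: ··c··> q4
  q4 = a.(rec X. b.c.b.c.a.X) :: ··a··> q0
Executing bcba from P (initial set {p0}):
  step 1 (b): {p1}
  step 2 (c): {p2}
  step 3 (b): {p3}
  step 4 (a): {p4}
  — P admits the full trace.
Executing bcba from Q (initial set {q0}):
  step 1 (b): {q1}
  step 2 (c): {q2}
  step 3 (b): {q3}
  step 4 (a): ∅ (Q stuck)

NO — witness ⟨bcba⟩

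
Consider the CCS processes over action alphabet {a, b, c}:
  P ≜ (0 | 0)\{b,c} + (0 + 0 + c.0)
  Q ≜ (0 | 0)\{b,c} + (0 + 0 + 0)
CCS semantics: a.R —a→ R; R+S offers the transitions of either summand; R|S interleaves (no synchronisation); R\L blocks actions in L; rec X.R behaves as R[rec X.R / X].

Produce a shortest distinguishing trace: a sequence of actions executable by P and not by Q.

P's transition system — 2 states:
  s0 = (0 | 0)\{b,c} + (0 + 0 + c.0) | =c=> s1
  s1 = 0 | ·
Q's transition system — 1 states:
  t0 = (0 | 0)\{b,c} + (0 + 0 + 0) | ·
Trace ⟨c⟩ through P, begin at {s0}:
  after c @ step 1: {s1}
  — P admits the full trace.
Trace ⟨c⟩ through Q, begin at {t0}:
  after c @ step 1: ∅ (Q stuck)

c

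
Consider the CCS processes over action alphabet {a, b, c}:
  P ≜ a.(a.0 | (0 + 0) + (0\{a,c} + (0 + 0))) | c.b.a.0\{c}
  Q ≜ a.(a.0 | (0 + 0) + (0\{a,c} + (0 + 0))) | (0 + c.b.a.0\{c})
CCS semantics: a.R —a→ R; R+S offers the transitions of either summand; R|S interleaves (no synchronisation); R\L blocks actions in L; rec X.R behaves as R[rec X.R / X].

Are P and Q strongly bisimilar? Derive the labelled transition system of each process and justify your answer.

LTS(P): 12 reachable states
  m0 = a.(a.0 | (0 + 0) + (0\{a,c} + (0 + 0))) | c.b.a.0\{c} → ··a··> m1, ··c··> m2
  m1 = (a.0 | (0 + 0) + (0\{a,c} + (0 + 0))) | c.b.a.0\{c} → ··a··> m3, ··c··> m4
  m2 = a.(a.0 | (0 + 0) + (0\{a,c} + (0 + 0))) | b.a.0\{c} → ··a··> m4, ··b··> m5
  m3 = 0 | (0 + 0) | c.b.a.0\{c} → ··c··> m6
  m4 = (a.0 | (0 + 0) + (0\{a,c} + (0 + 0))) | b.a.0\{c} → ··a··> m6, ··b··> m7
  m5 = a.(a.0 | (0 + 0) + (0\{a,c} + (0 + 0))) | a.0\{c} → ··a··> m7, ··a··> m8
  m6 = 0 | (0 + 0) | b.a.0\{c} → ··b··> m9
  m7 = (a.0 | (0 + 0) + (0\{a,c} + (0 + 0))) | a.0\{c} → ··a··> m10, ··a··> m9
  m8 = a.(a.0 | (0 + 0) + (0\{a,c} + (0 + 0))) | 0\{c} → ··a··> m10
  m9 = 0 | (0 + 0) | a.0\{c} → ··a··> m11
  m10 = (a.0 | (0 + 0) + (0\{a,c} + (0 + 0))) | 0\{c} → ··a··> m11
  m11 = 0 | (0 + 0) | 0\{c} → stopped
LTS(Q): 12 reachable states
  n0 = a.(a.0 | (0 + 0) + (0\{a,c} + (0 + 0))) | (0 + c.b.a.0\{c}) → ··a··> n1, ··c··> n2
  n1 = (a.0 | (0 + 0) + (0\{a,c} + (0 + 0))) | (0 + c.b.a.0\{c}) → ··a··> n3, ··c··> n4
  n2 = a.(a.0 | (0 + 0) + (0\{a,c} + (0 + 0))) | b.a.0\{c} → ··a··> n4, ··b··> n5
  n3 = 0 | (0 + 0) | (0 + c.b.a.0\{c}) → ··c··> n6
  n4 = (a.0 | (0 + 0) + (0\{a,c} + (0 + 0))) | b.a.0\{c} → ··a··> n6, ··b··> n7
  n5 = a.(a.0 | (0 + 0) + (0\{a,c} + (0 + 0))) | a.0\{c} → ··a··> n7, ··a··> n8
  n6 = 0 | (0 + 0) | b.a.0\{c} → ··b··> n9
  n7 = (a.0 | (0 + 0) + (0\{a,c} + (0 + 0))) | a.0\{c} → ··a··> n10, ··a··> n9
  n8 = a.(a.0 | (0 + 0) + (0\{a,c} + (0 + 0))) | 0\{c} → ··a··> n10
  n9 = 0 | (0 + 0) | a.0\{c} → ··a··> n11
  n10 = (a.0 | (0 + 0) + (0\{a,c} + (0 + 0))) | 0\{c} → ··a··> n11
  n11 = 0 | (0 + 0) | 0\{c} → stopped
Coarsest stable partition (strong bisimilarity classes):
  B0 = {m0, n0}
  B1 = {m1, n1}
  B2 = {m4, n4}
  B3 = {m6, n6}
  B4 = {m10, m9, n10, n9}
  B5 = {m11, n11}
  B6 = {m7, m8, n7, n8}
  B7 = {m3, n3}
  B8 = {m2, n2}
  B9 = {m5, n5}
m0 ∈ B0, n0 ∈ B0 → same block

YES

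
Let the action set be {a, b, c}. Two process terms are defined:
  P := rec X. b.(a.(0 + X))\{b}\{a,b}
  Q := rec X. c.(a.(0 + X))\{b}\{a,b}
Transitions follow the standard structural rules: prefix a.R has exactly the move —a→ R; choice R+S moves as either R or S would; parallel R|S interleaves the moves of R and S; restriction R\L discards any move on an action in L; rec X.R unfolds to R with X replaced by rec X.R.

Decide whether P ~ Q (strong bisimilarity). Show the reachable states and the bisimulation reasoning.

P's transition system — 2 states:
  u0 = rec X. b.(a.(0 + X))\{b}\{a,b} ⊢ -b-> u1
  u1 = (a.(0 + (rec X. b.(a.(0 + X))\{b}\{a,b})))\{b}\{a,b} ⊢ ∅
Q's transition system — 2 states:
  v0 = rec X. c.(a.(0 + X))\{b}\{a,b} ⊢ -c-> v1
  v1 = (a.(0 + (rec X. c.(a.(0 + X))\{b}\{a,b})))\{b}\{a,b} ⊢ ∅
Bisimilarity quotient blocks:
  B0 = {u0}
  B1 = {u1, v1}
  B2 = {v0}
u0 ∈ B0, v0 ∈ B2 → different blocks

NO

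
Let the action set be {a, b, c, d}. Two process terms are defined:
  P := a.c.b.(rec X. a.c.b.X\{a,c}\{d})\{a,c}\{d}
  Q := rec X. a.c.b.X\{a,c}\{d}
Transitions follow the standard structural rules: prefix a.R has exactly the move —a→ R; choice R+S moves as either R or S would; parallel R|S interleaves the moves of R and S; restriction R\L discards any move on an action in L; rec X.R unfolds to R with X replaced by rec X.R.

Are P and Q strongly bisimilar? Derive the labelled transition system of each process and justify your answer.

bisimilar

Reachable graph of P (4 states):
  m0 = a.c.b.(rec X. a.c.b.X\{a,c}\{d})\{a,c}\{d} ⊢ ··a··> m1
  m1 = c.b.(rec X. a.c.b.X\{a,c}\{d})\{a,c}\{d} ⊢ ··c··> m2
  m2 = b.(rec X. a.c.b.X\{a,c}\{d})\{a,c}\{d} ⊢ ··b··> m3
  m3 = (rec X. a.c.b.X\{a,c}\{d})\{a,c}\{d} ⊢ deadlocked
Reachable graph of Q (4 states):
  n0 = rec X. a.c.b.X\{a,c}\{d} ⊢ ··a··> n1
  n1 = c.b.(rec X. a.c.b.X\{a,c}\{d})\{a,c}\{d} ⊢ ··c··> n2
  n2 = b.(rec X. a.c.b.X\{a,c}\{d})\{a,c}\{d} ⊢ ··b··> n3
  n3 = (rec X. a.c.b.X\{a,c}\{d})\{a,c}\{d} ⊢ deadlocked
Bisimilarity quotient blocks:
  B0 = {m0, n0}
  B1 = {m1, n1}
  B2 = {m2, n2}
  B3 = {m3, n3}
m0 ∈ B0, n0 ∈ B0 → same block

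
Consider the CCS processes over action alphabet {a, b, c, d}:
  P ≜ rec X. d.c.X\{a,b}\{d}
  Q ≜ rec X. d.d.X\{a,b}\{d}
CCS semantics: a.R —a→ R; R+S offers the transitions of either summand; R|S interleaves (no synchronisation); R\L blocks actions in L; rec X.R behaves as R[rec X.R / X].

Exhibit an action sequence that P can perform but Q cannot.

P's transition system — 3 states:
  u0 = rec X. d.c.X\{a,b}\{d} :: --d--▸ u1
  u1 = c.(rec X. d.c.X\{a,b}\{d})\{a,b}\{d} :: --c--▸ u2
  u2 = (rec X. d.c.X\{a,b}\{d})\{a,b}\{d} :: stopped
Q's transition system — 3 states:
  v0 = rec X. d.d.X\{a,b}\{d} :: --d--▸ v1
  v1 = d.(rec X. d.d.X\{a,b}\{d})\{a,b}\{d} :: --d--▸ v2
  v2 = (rec X. d.d.X\{a,b}\{d})\{a,b}\{d} :: stopped
Trace ⟨dc⟩ through P, begin at {u0}:
  after d @ step 1: {u1}
  after c @ step 2: {u2}
  P completes σ.
Trace ⟨dc⟩ through Q, begin at {v0}:
  after d @ step 1: {v1}
  after c @ step 2: no successor for Q

dc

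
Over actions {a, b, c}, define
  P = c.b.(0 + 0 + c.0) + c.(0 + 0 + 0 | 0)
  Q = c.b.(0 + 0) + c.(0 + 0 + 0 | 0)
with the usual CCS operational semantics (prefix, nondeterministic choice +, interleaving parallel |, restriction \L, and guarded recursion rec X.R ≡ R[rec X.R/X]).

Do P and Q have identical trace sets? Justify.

traces(P) ≠ traces(Q) — witness ⟨cbc⟩

LTS(P): 5 reachable states
  s0 = c.b.(0 + 0 + c.0) + c.(0 + 0 + 0 | 0) has moves -c-> s1, -c-> s2
  s1 = 0 + 0 + 0 | 0 has moves ·
  s2 = b.(0 + 0 + c.0) has moves -b-> s3
  s3 = 0 + 0 + c.0 has moves -c-> s4
  s4 = 0 has moves ·
LTS(Q): 4 reachable states
  t0 = c.b.(0 + 0) + c.(0 + 0 + 0 | 0) has moves -c-> t1, -c-> t2
  t1 = 0 + 0 + 0 | 0 has moves ·
  t2 = b.(0 + 0) has moves -b-> t3
  t3 = 0 + 0 has moves ·
Trace ⟨cbc⟩ through P, begin at {s0}:
  after c @ step 1: {s1, s2}
  after b @ step 2: {s3}
  after c @ step 3: {s4}
  — P admits the full trace.
Trace ⟨cbc⟩ through Q, begin at {t0}:
  after c @ step 1: {t1, t2}
  after b @ step 2: {t3}
  after c @ step 3: ∅ (Q stuck)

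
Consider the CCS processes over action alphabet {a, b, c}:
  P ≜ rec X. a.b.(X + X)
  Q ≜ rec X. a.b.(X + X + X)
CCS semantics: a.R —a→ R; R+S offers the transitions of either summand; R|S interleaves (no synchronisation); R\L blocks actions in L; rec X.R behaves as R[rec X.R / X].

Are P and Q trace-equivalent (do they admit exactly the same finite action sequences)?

LTS(P): 3 reachable states
  u0 = rec X. a.b.(X + X) | ··a··> u1
  u1 = b.((rec X. a.b.(X + X)) + (rec X. a.b.(X + X))) | ··b··> u2
  u2 = (rec X. a.b.(X + X)) + (rec X. a.b.(X + X)) | ··a··> u1
LTS(Q): 3 reachable states
  v0 = rec X. a.b.(X + X + X) | ··a··> v1
  v1 = b.((rec X. a.b.(X + X + X)) + (rec X. a.b.(X + X + X)) + (rec X. a.b.(X + X + X))) | ··b··> v2
  v2 = (rec X. a.b.(X + X + X)) + (rec X. a.b.(X + X + X)) + (rec X. a.b.(X + X + X)) | ··a··> v1
Partition-refinement fixed point:
  B0 = {u0, u2, v0, v2}
  B1 = {u1, v1}
u0 ∈ B0, v0 ∈ B0 → same block
Bisimilar ⇒ trace-equivalent.

trace-equivalent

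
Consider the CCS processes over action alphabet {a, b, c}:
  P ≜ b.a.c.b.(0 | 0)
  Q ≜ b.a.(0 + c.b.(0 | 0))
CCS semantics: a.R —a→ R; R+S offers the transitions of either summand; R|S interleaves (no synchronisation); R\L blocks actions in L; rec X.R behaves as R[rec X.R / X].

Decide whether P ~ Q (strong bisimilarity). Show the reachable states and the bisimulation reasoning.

YES

Reachable graph of P (5 states):
  u0 = b.a.c.b.(0 | 0) :: --b--▸ u1
  u1 = a.c.b.(0 | 0) :: --a--▸ u2
  u2 = c.b.(0 | 0) :: --c--▸ u3
  u3 = b.(0 | 0) :: --b--▸ u4
  u4 = 0 | 0 :: (no moves)
Reachable graph of Q (5 states):
  v0 = b.a.(0 + c.b.(0 | 0)) :: --b--▸ v1
  v1 = a.(0 + c.b.(0 | 0)) :: --a--▸ v2
  v2 = 0 + c.b.(0 | 0) :: --c--▸ v3
  v3 = b.(0 | 0) :: --b--▸ v4
  v4 = 0 | 0 :: (no moves)
Partition-refinement fixed point:
  B0 = {u0, v0}
  B1 = {u1, v1}
  B2 = {u2, v2}
  B3 = {u3, v3}
  B4 = {u4, v4}
u0 ∈ B0, v0 ∈ B0 → same block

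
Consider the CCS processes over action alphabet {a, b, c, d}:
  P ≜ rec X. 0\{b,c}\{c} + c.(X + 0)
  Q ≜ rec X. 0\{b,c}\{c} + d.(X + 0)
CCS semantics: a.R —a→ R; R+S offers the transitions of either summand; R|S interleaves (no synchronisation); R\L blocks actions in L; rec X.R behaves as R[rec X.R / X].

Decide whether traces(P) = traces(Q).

LTS(P): 2 reachable states
  s0 = rec X. 0\{b,c}\{c} + c.(X + 0) has moves ··c··> s1
  s1 = (rec X. 0\{b,c}\{c} + c.(X + 0)) + 0 has moves ··c··> s1
LTS(Q): 2 reachable states
  t0 = rec X. 0\{b,c}\{c} + d.(X + 0) has moves ··d··> t1
  t1 = (rec X. 0\{b,c}\{c} + d.(X + 0)) + 0 has moves ··d··> t1
Trace ⟨c⟩ through P, begin at {s0}:
  after c @ step 1: {s1}
  — P admits the full trace.
Trace ⟨c⟩ through Q, begin at {t0}:
  after c @ step 1: no successor for Q

trace-distinct — witness ⟨c⟩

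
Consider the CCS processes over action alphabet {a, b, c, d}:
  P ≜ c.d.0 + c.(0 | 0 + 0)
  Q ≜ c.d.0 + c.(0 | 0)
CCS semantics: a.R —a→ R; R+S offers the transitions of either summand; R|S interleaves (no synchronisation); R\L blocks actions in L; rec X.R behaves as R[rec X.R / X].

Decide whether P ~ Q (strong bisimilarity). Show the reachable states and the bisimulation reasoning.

bisimilar

LTS(P): 4 reachable states
  m0 = c.d.0 + c.(0 | 0 + 0) :: ··c··> m1, ··c··> m2
  m1 = 0 | 0 + 0 :: deadlocked
  m2 = d.0 :: ··d··> m3
  m3 = 0 :: deadlocked
LTS(Q): 4 reachable states
  n0 = c.d.0 + c.(0 | 0) :: ··c··> n1, ··c··> n2
  n1 = 0 | 0 :: deadlocked
  n2 = d.0 :: ··d··> n3
  n3 = 0 :: deadlocked
Bisimilarity quotient blocks:
  B0 = {m0, n0}
  B1 = {m1, m3, n1, n3}
  B2 = {m2, n2}
m0 ∈ B0, n0 ∈ B0 → same block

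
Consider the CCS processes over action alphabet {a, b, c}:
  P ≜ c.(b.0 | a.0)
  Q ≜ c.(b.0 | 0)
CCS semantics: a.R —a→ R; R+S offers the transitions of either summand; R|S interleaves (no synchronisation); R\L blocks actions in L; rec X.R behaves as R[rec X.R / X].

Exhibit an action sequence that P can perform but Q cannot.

P's transition system — 5 states:
  u0 = c.(b.0 | a.0) → --c--▸ u1
  u1 = b.0 | a.0 → --a--▸ u2, --b--▸ u3
  u2 = b.0 | 0 → --b--▸ u4
  u3 = 0 | a.0 → --a--▸ u4
  u4 = 0 | 0 → stopped
Q's transition system — 3 states:
  v0 = c.(b.0 | 0) → --c--▸ v1
  v1 = b.0 | 0 → --b--▸ v2
  v2 = 0 | 0 → stopped
Executing ca from P (initial set {u0}):
  step 1 (c): {u1}
  step 2 (a): {u2}
  — P admits the full trace.
Executing ca from Q (initial set {v0}):
  step 1 (c): {v1}
  step 2 (a): no successor for Q

ca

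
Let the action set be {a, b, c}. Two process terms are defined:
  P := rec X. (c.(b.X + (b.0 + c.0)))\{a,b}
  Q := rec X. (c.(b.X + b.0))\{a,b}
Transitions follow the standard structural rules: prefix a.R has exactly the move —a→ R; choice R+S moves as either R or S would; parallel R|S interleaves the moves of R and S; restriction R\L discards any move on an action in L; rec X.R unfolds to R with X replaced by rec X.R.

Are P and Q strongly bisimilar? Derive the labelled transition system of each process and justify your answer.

NO

P's transition system — 3 states:
  m0 = rec X. (c.(b.X + (b.0 + c.0)))\{a,b} | -c-> m1
  m1 = (b.(rec X. (c.(b.X + (b.0 + c.0)))\{a,b}) + (b.0 + c.0))\{a,b} | -c-> m2
  m2 = 0\{a,b} | deadlocked
Q's transition system — 2 states:
  n0 = rec X. (c.(b.X + b.0))\{a,b} | -c-> n1
  n1 = (b.(rec X. (c.(b.X + b.0))\{a,b}) + b.0)\{a,b} | deadlocked
Partition-refinement fixed point:
  B0 = {m0}
  B1 = {m1, n0}
  B2 = {m2, n1}
m0 ∈ B0, n0 ∈ B1 → different blocks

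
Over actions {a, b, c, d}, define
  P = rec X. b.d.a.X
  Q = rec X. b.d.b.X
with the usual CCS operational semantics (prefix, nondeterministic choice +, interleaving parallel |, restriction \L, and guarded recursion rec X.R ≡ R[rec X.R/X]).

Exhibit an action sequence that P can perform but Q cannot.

bda

LTS(P): 3 reachable states
  s0 = rec X. b.d.a.X → ··b··> s1
  s1 = d.a.(rec X. b.d.a.X) → ··d··> s2
  s2 = a.(rec X. b.d.a.X) → ··a··> s0
LTS(Q): 3 reachable states
  t0 = rec X. b.d.b.X → ··b··> t1
  t1 = d.b.(rec X. b.d.b.X) → ··d··> t2
  t2 = b.(rec X. b.d.b.X) → ··b··> t0
Run σ = ⟨bda⟩ on P: start {s0}
  [1] b ⇒ {s1}
  [2] d ⇒ {s2}
  [3] a ⇒ {s0}
  ✓ P
Run σ = ⟨bda⟩ on Q: start {t0}
  [1] b ⇒ {t1}
  [2] d ⇒ {t2}
  [3] a ⇒ no successor for Q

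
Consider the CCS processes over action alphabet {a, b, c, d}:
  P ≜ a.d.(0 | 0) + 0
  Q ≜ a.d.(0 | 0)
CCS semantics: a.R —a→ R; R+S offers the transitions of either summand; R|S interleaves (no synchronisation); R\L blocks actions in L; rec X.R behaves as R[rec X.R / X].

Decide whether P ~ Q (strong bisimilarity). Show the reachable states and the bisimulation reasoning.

LTS(P): 3 reachable states
  m0 = a.d.(0 | 0) + 0 → -a-> m1
  m1 = d.(0 | 0) → -d-> m2
  m2 = 0 | 0 → ·
LTS(Q): 3 reachable states
  n0 = a.d.(0 | 0) → -a-> n1
  n1 = d.(0 | 0) → -d-> n2
  n2 = 0 | 0 → ·
Bisimilarity quotient blocks:
  B0 = {m0, n0}
  B1 = {m1, n1}
  B2 = {m2, n2}
m0 ∈ B0, n0 ∈ B0 → same block

bisimilar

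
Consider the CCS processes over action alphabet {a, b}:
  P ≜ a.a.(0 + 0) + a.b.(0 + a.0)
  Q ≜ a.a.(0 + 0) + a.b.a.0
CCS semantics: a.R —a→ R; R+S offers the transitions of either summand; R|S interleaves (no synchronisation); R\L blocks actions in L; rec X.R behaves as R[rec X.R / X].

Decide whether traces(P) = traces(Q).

YES

Reachable graph of P (6 states):
  p0 = a.a.(0 + 0) + a.b.(0 + a.0) has moves —a→ p1, —a→ p2
  p1 = a.(0 + 0) has moves —a→ p3
  p2 = b.(0 + a.0) has moves —b→ p4
  p3 = 0 + 0 has moves stopped
  p4 = 0 + a.0 has moves —a→ p5
  p5 = 0 has moves stopped
Reachable graph of Q (6 states):
  q0 = a.a.(0 + 0) + a.b.a.0 has moves —a→ q1, —a→ q2
  q1 = a.(0 + 0) has moves —a→ q3
  q2 = b.a.0 has moves —b→ q4
  q3 = 0 + 0 has moves stopped
  q4 = a.0 has moves —a→ q5
  q5 = 0 has moves stopped
Partition-refinement fixed point:
  B0 = {p0, q0}
  B1 = {p2, q2}
  B2 = {p1, p4, q1, q4}
  B3 = {p3, p5, q3, q5}
p0 ∈ B0, q0 ∈ B0 → same block
Bisimilar ⇒ trace-equivalent.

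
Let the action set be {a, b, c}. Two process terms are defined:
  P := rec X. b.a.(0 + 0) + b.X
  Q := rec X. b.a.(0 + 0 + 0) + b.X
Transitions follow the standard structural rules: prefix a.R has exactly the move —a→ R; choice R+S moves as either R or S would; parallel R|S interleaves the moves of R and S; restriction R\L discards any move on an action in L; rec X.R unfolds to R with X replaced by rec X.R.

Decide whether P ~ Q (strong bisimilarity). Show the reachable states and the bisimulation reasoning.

Reachable graph of P (3 states):
  p0 = rec X. b.a.(0 + 0) + b.X ⊢ -b-> p0, -b-> p1
  p1 = a.(0 + 0) ⊢ -a-> p2
  p2 = 0 + 0 ⊢ deadlocked
Reachable graph of Q (3 states):
  q0 = rec X. b.a.(0 + 0 + 0) + b.X ⊢ -b-> q0, -b-> q1
  q1 = a.(0 + 0 + 0) ⊢ -a-> q2
  q2 = 0 + 0 + 0 ⊢ deadlocked
Bisimilarity quotient blocks:
  B0 = {p0, q0}
  B1 = {p1, q1}
  B2 = {p2, q2}
p0 ∈ B0, q0 ∈ B0 → same block

YES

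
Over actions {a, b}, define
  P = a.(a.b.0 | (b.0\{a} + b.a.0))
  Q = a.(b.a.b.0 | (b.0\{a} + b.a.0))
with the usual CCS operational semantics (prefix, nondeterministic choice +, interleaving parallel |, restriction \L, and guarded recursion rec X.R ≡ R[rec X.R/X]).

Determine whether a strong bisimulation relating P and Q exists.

LTS(P): 13 reachable states
  s0 = a.(a.b.0 | (b.0\{a} + b.a.0)) | —a→ s1
  s1 = a.b.0 | (b.0\{a} + b.a.0) | —a→ s2, —b→ s3, —b→ s4
  s2 = b.0 | (b.0\{a} + b.a.0) | —b→ s5, —b→ s6, —b→ s7
  s3 = a.b.0 | 0\{a} | —a→ s6
  s4 = a.b.0 | a.0 | —a→ s7, —a→ s8
  s5 = 0 | (b.0\{a} + b.a.0) | —b→ s10, —b→ s9
  s6 = b.0 | 0\{a} | —b→ s9
  s7 = b.0 | a.0 | —a→ s11, —b→ s10
  s8 = a.b.0 | 0 | —a→ s11
  s9 = 0 | 0\{a} | ∅
  s10 = 0 | a.0 | —a→ s12
  s11 = b.0 | 0 | —b→ s12
  s12 = 0 | 0 | ∅
LTS(Q): 17 reachable states
  t0 = a.(b.a.b.0 | (b.0\{a} + b.a.0)) | —a→ t1
  t1 = b.a.b.0 | (b.0\{a} + b.a.0) | —b→ t2, —b→ t3, —b→ t4
  t2 = a.b.0 | (b.0\{a} + b.a.0) | —a→ t5, —b→ t6, —b→ t7
  t3 = b.a.b.0 | 0\{a} | —b→ t6
  t4 = b.a.b.0 | a.0 | —a→ t8, —b→ t7
  t5 = b.0 | (b.0\{a} + b.a.0) | —b→ t10, —b→ t11, —b→ t9
  t6 = a.b.0 | 0\{a} | —a→ t10
  t7 = a.b.0 | a.0 | —a→ t11, —a→ t12
  t8 = b.a.b.0 | 0 | —b→ t12
  t9 = 0 | (b.0\{a} + b.a.0) | —b→ t13, —b→ t14
  t10 = b.0 | 0\{a} | —b→ t13
  t11 = b.0 | a.0 | —a→ t15, —b→ t14
  t12 = a.b.0 | 0 | —a→ t15
  t13 = 0 | 0\{a} | ∅
  t14 = 0 | a.0 | —a→ t16
  t15 = b.0 | 0 | —b→ t16
  t16 = 0 | 0 | ∅
Bisimilarity quotient blocks:
  B0 = {s0}
  B1 = {s1, t2}
  B2 = {s3, s8, t12, t6}
  B3 = {s11, s6, t10, t15}
  B4 = {s12, s9, t13, t16}
  B5 = {s2, t5}
  B6 = {s5, t9}
  B7 = {s10, t14}
  B8 = {s7, t11}
  B9 = {s4, t7}
  B10 = {t0}
  B11 = {t1}
  B12 = {t3, t8}
  B13 = {t4}
s0 ∈ B0, t0 ∈ B10 → different blocks

P ≁ Q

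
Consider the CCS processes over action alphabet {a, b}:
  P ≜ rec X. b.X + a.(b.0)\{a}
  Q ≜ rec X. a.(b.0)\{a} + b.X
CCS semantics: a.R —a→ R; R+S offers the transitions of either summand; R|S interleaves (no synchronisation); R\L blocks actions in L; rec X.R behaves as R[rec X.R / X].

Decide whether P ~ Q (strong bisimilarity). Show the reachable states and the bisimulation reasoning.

P's transition system — 3 states:
  m0 = rec X. b.X + a.(b.0)\{a} | —a→ m1, —b→ m0
  m1 = (b.0)\{a} | —b→ m2
  m2 = 0\{a} | stopped
Q's transition system — 3 states:
  n0 = rec X. a.(b.0)\{a} + b.X | —a→ n1, —b→ n0
  n1 = (b.0)\{a} | —b→ n2
  n2 = 0\{a} | stopped
Partition-refinement fixed point:
  B0 = {m0, n0}
  B1 = {m1, n1}
  B2 = {m2, n2}
m0 ∈ B0, n0 ∈ B0 → same block

bisimilar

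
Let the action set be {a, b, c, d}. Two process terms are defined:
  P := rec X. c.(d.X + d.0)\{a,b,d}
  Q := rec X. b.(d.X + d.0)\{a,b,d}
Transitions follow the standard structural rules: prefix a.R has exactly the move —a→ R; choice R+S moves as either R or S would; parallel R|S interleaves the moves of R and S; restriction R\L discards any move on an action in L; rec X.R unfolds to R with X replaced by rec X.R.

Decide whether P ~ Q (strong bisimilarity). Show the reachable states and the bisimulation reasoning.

not bisimilar

P's transition system — 2 states:
  m0 = rec X. c.(d.X + d.0)\{a,b,d} has moves —c→ m1
  m1 = (d.(rec X. c.(d.X + d.0)\{a,b,d}) + d.0)\{a,b,d} has moves ∅
Q's transition system — 2 states:
  n0 = rec X. b.(d.X + d.0)\{a,b,d} has moves —b→ n1
  n1 = (d.(rec X. b.(d.X + d.0)\{a,b,d}) + d.0)\{a,b,d} has moves ∅
Partition-refinement fixed point:
  B0 = {m0}
  B1 = {m1, n1}
  B2 = {n0}
m0 ∈ B0, n0 ∈ B2 → different blocks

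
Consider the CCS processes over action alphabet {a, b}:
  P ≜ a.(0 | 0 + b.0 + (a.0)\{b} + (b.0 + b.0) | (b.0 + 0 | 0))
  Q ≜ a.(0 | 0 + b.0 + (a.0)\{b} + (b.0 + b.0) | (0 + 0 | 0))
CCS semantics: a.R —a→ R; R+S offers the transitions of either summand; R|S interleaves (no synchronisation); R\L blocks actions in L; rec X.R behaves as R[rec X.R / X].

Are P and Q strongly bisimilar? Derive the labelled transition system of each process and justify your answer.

P ≁ Q

P's transition system — 7 states:
  m0 = a.(0 | 0 + b.0 + (a.0)\{b} + (b.0 + b.0) | (b.0 + 0 | 0)) → =a=> m1
  m1 = 0 | 0 + b.0 + (a.0)\{b} + (b.0 + b.0) | (b.0 + 0 | 0) → =a=> m2, =b=> m3, =b=> m4, =b=> m5
  m2 = 0\{b} → stopped
  m3 = (b.0 + b.0) | 0 → =b=> m6
  m4 = 0 → stopped
  m5 = 0 | (b.0 + 0 | 0) → =b=> m6
  m6 = 0 | 0 → stopped
Q's transition system — 5 states:
  n0 = a.(0 | 0 + b.0 + (a.0)\{b} + (b.0 + b.0) | (0 + 0 | 0)) → =a=> n1
  n1 = 0 | 0 + b.0 + (a.0)\{b} + (b.0 + b.0) | (0 + 0 | 0) → =a=> n2, =b=> n3, =b=> n4
  n2 = 0\{b} → stopped
  n3 = 0 → stopped
  n4 = 0 | (0 + 0 | 0) → stopped
Partition-refinement fixed point:
  B0 = {m0}
  B1 = {m1}
  B2 = {m3, m5}
  B3 = {m2, m4, m6, n2, n3, n4}
  B4 = {n0}
  B5 = {n1}
m0 ∈ B0, n0 ∈ B4 → different blocks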